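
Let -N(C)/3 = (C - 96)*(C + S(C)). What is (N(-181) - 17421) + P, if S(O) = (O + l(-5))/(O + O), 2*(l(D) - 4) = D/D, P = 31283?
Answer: -98568133/724 ≈ -1.3614e+5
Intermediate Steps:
l(D) = 9/2 (l(D) = 4 + (D/D)/2 = 4 + (1/2)*1 = 4 + 1/2 = 9/2)
S(O) = (9/2 + O)/(2*O) (S(O) = (O + 9/2)/(O + O) = (9/2 + O)/((2*O)) = (9/2 + O)*(1/(2*O)) = (9/2 + O)/(2*O))
N(C) = -3*(-96 + C)*(C + (9 + 2*C)/(4*C)) (N(C) = -3*(C - 96)*(C + (9 + 2*C)/(4*C)) = -3*(-96 + C)*(C + (9 + 2*C)/(4*C)))
(N(-181) - 17421) + P = ((549/4 - 3*(-181)**2 + 648/(-181) + (573/2)*(-181)) - 17421) + 31283 = ((549/4 - 3*32761 + 648*(-1/181) - 103713/2) - 17421) + 31283 = ((549/4 - 98283 - 648/181 - 103713/2) - 17421) + 31283 = (-108604221/724 - 17421) + 31283 = -121217025/724 + 31283 = -98568133/724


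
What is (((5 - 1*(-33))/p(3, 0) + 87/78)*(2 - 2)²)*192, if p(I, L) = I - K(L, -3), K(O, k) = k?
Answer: 0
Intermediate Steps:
p(I, L) = 3 + I (p(I, L) = I - 1*(-3) = I + 3 = 3 + I)
(((5 - 1*(-33))/p(3, 0) + 87/78)*(2 - 2)²)*192 = (((5 - 1*(-33))/(3 + 3) + 87/78)*(2 - 2)²)*192 = (((5 + 33)/6 + 87*(1/78))*0²)*192 = ((38*(⅙) + 29/26)*0)*192 = ((19/3 + 29/26)*0)*192 = ((581/78)*0)*192 = 0*192 = 0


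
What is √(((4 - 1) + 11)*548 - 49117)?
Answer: 3*I*√4605 ≈ 203.58*I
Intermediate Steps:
√(((4 - 1) + 11)*548 - 49117) = √((3 + 11)*548 - 49117) = √(14*548 - 49117) = √(7672 - 49117) = √(-41445) = 3*I*√4605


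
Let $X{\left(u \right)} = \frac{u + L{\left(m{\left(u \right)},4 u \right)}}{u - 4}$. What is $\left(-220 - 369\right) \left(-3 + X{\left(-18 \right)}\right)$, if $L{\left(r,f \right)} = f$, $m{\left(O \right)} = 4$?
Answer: $- \frac{7068}{11} \approx -642.54$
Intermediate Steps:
$X{\left(u \right)} = \frac{5 u}{-4 + u}$ ($X{\left(u \right)} = \frac{u + 4 u}{u - 4} = \frac{5 u}{-4 + u}$)
$\left(-220 - 369\right) \left(-3 + X{\left(-18 \right)}\right) = \left(-220 - 369\right) \left(-3 + 5 \left(-18\right) \frac{1}{-4 - 18}\right) = - 589 \left(-3 + 5 \left(-18\right) \frac{1}{-22}\right) = - 589 \left(-3 + 5 \left(-18\right) \left(- \frac{1}{22}\right)\right) = - 589 \left(-3 + \frac{45}{11}\right) = \left(-589\right) \frac{12}{11} = - \frac{7068}{11}$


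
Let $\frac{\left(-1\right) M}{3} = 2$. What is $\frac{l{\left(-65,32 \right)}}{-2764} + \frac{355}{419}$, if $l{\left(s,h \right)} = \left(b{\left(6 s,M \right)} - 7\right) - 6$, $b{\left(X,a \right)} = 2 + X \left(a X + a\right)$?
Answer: $\frac{382384769}{1158116} \approx 330.18$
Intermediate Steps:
$M = -6$ ($M = \left(-3\right) 2 = -6$)
$b{\left(X,a \right)} = 2 + X \left(a + X a\right)$ ($b{\left(X,a \right)} = 2 + X \left(X a + a\right) = 2 + X \left(a + X a\right)$)
$l{\left(s,h \right)} = -11 - 216 s^{2} - 36 s$ ($l{\left(s,h \right)} = \left(\left(2 + 6 s \left(-6\right) - 6 \left(6 s\right)^{2}\right) - 7\right) - 6 = \left(\left(2 - 36 s - 6 \cdot 36 s^{2}\right) - 7\right) - 6 = \left(\left(2 - 36 s - 216 s^{2}\right) - 7\right) - 6 = \left(\left(2 - 216 s^{2} - 36 s\right) - 7\right) - 6 = \left(-5 - 216 s^{2} - 36 s\right) - 6 = -11 - 216 s^{2} - 36 s$)
$\frac{l{\left(-65,32 \right)}}{-2764} + \frac{355}{419} = \frac{-11 - 216 \left(-65\right)^{2} - -2340}{-2764} + \frac{355}{419} = \left(-11 - 912600 + 2340\right) \left(- \frac{1}{2764}\right) + 355 \cdot \frac{1}{419} = \left(-11 - 912600 + 2340\right) \left(- \frac{1}{2764}\right) + \frac{355}{419} = \left(-910271\right) \left(- \frac{1}{2764}\right) + \frac{355}{419} = \frac{910271}{2764} + \frac{355}{419} = \frac{382384769}{1158116}$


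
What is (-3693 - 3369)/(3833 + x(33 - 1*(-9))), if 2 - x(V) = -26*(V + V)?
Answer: -7062/6019 ≈ -1.1733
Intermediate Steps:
x(V) = 2 + 52*V (x(V) = 2 - (-26)*(V + V) = 2 - (-26)*2*V = 2 - (-52)*V = 2 + 52*V)
(-3693 - 3369)/(3833 + x(33 - 1*(-9))) = (-3693 - 3369)/(3833 + (2 + 52*(33 - 1*(-9)))) = -7062/(3833 + (2 + 52*(33 + 9))) = -7062/(3833 + (2 + 52*42)) = -7062/(3833 + (2 + 2184)) = -7062/(3833 + 2186) = -7062/6019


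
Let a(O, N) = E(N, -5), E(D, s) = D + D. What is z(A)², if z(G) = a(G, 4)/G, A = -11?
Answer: 64/121 ≈ 0.52893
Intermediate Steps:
E(D, s) = 2*D
a(O, N) = 2*N
z(G) = 8/G (z(G) = (2*4)/G = 8/G)
z(A)² = (8/(-11))² = (8*(-1/11))² = (-8/11)² = 64/121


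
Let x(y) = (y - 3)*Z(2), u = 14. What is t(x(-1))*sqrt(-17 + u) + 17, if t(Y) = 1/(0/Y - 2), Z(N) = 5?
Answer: 17 - I*sqrt(3)/2 ≈ 17.0 - 0.86602*I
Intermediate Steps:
x(y) = -15 + 5*y (x(y) = (y - 3)*5 = (-3 + y)*5 = -15 + 5*y)
t(Y) = -1/2 (t(Y) = 1/(0 - 2) = 1/(-2) = -1/2)
t(x(-1))*sqrt(-17 + u) + 17 = -sqrt(-17 + 14)/2 + 17 = -I*sqrt(3)/2 + 17 = 17 - I*sqrt(3)/2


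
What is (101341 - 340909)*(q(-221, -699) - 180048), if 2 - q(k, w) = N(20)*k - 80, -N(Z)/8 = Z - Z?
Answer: 43114094688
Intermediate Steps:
N(Z) = 0 (N(Z) = -8*(Z - Z) = -8*0 = 0)
q(k, w) = 82 (q(k, w) = 2 - (0*k - 80) = 2 - (0 - 80) = 2 - 1*(-80) = 2 + 80 = 82)
(101341 - 340909)*(q(-221, -699) - 180048) = (101341 - 340909)*(82 - 180048) = -239568*(-179966) = 43114094688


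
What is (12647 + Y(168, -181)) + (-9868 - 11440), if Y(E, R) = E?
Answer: -8493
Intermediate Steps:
(12647 + Y(168, -181)) + (-9868 - 11440) = (12647 + 168) + (-9868 - 11440) = 12815 - 21308 = -8493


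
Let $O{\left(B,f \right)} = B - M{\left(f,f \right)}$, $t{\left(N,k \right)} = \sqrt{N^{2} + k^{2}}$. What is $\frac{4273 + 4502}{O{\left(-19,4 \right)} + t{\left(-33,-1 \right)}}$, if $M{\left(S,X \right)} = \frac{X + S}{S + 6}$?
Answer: $\frac{4343625}{17449} + \frac{219375 \sqrt{1090}}{17449} \approx 664.01$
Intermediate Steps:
$M{\left(S,X \right)} = \frac{S + X}{6 + S}$
$O{\left(B,f \right)} = B - \frac{2 f}{6 + f}$ ($O{\left(B,f \right)} = B - \frac{f + f}{6 + f} = B - \frac{2 f}{6 + f}$)
$\frac{4273 + 4502}{O{\left(-19,4 \right)} + t{\left(-33,-1 \right)}} = \frac{4273 + 4502}{\frac{\left(-2\right) 4 - 19 \left(6 + 4\right)}{6 + 4} + \sqrt{\left(-33\right)^{2} + \left(-1\right)^{2}}} = \frac{8775}{\frac{-8 - 190}{10} + \sqrt{1089 + 1}} = \frac{8775}{\frac{-8 - 190}{10} + \sqrt{1090}} = \frac{8775}{\frac{1}{10} \left(-198\right) + \sqrt{1090}} = \frac{8775}{- \frac{99}{5} + \sqrt{1090}}$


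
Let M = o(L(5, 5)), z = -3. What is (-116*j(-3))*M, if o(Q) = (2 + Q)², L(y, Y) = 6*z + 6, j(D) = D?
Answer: 34800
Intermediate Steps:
L(y, Y) = -12 (L(y, Y) = 6*(-3) + 6 = -18 + 6 = -12)
M = 100 (M = (2 - 12)² = (-10)² = 100)
(-116*j(-3))*M = -116*(-3)*100 = 348*100 = 34800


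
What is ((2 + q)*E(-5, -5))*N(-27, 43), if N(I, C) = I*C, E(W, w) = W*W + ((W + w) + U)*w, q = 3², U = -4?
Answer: -1213245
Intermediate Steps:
q = 9
E(W, w) = W² + w*(-4 + W + w) (E(W, w) = W*W + ((W + w) - 4)*w = W² + (-4 + W + w)*w = W² + w*(-4 + W + w))
N(I, C) = C*I
((2 + q)*E(-5, -5))*N(-27, 43) = ((2 + 9)*((-5)² + (-5)² - 4*(-5) - 5*(-5)))*(43*(-27)) = (11*(25 + 25 + 20 + 25))*(-1161) = (11*95)*(-1161) = 1045*(-1161) = -1213245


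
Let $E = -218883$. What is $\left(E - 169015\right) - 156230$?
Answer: $-544128$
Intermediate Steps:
$\left(E - 169015\right) - 156230 = \left(-218883 - 169015\right) - 156230 = -387898 - 156230 = -544128$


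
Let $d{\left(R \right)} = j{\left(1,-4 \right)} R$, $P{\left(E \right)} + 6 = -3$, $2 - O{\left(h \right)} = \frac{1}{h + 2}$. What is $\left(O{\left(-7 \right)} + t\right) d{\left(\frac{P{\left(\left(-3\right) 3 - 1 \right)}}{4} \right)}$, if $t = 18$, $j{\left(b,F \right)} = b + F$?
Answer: $\frac{2727}{20} \approx 136.35$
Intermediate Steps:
$O{\left(h \right)} = 2 - \frac{1}{2 + h}$ ($O{\left(h \right)} = 2 - \frac{1}{h + 2} = 2 - \frac{1}{2 + h}$)
$P{\left(E \right)} = -9$ ($P{\left(E \right)} = -6 - 3 = -9$)
$j{\left(b,F \right)} = F + b$
$d{\left(R \right)} = - 3 R$ ($d{\left(R \right)} = \left(-4 + 1\right) R = - 3 R$)
$\left(O{\left(-7 \right)} + t\right) d{\left(\frac{P{\left(\left(-3\right) 3 - 1 \right)}}{4} \right)} = \left(\frac{3 + 2 \left(-7\right)}{2 - 7} + 18\right) \left(- 3 \left(- \frac{9}{4}\right)\right) = \left(\frac{3 - 14}{-5} + 18\right) \left(- 3 \left(\left(-9\right) \frac{1}{4}\right)\right) = \left(\left(- \frac{1}{5}\right) \left(-11\right) + 18\right) \left(\left(-3\right) \left(- \frac{9}{4}\right)\right) = \left(\frac{11}{5} + 18\right) \frac{27}{4} = \frac{101}{5} \cdot \frac{27}{4} = \frac{2727}{20}$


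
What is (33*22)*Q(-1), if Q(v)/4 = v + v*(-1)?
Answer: 0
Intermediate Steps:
Q(v) = 0 (Q(v) = 4*(v + v*(-1)) = 4*(v - v) = 4*0 = 0)
(33*22)*Q(-1) = (33*22)*0 = 726*0 = 0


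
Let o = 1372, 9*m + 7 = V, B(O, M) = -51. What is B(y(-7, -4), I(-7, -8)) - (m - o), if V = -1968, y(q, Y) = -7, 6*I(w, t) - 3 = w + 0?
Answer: 13864/9 ≈ 1540.4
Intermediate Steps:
I(w, t) = ½ + w/6 (I(w, t) = ½ + (w + 0)/6 = ½ + w/6)
m = -1975/9 (m = -7/9 + (⅑)*(-1968) = -7/9 - 656/3 = -1975/9 ≈ -219.44)
B(y(-7, -4), I(-7, -8)) - (m - o) = -51 - (-1975/9 - 1*1372) = -51 - (-1975/9 - 1372) = -51 - 1*(-14323/9) = -51 + 14323/9 = 13864/9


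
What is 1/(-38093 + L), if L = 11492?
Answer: -1/26601 ≈ -3.7593e-5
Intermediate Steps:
1/(-38093 + L) = 1/(-38093 + 11492) = 1/(-26601) = -1/26601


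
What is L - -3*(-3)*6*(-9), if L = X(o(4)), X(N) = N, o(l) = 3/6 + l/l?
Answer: 975/2 ≈ 487.50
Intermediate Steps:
o(l) = 3/2 (o(l) = 3*(⅙) + 1 = ½ + 1 = 3/2)
L = 3/2 ≈ 1.5000
L - -3*(-3)*6*(-9) = 3/2 - -3*(-3)*6*(-9) = 3/2 - 9*6*(-9) = 3/2 - 54*(-9) = 3/2 - 1*(-486) = 3/2 + 486 = 975/2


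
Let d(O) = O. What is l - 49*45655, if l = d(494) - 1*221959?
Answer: -2458560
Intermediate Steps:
l = -221465 (l = 494 - 1*221959 = 494 - 221959 = -221465)
l - 49*45655 = -221465 - 49*45655 = -221465 - 1*2237095 = -221465 - 2237095 = -2458560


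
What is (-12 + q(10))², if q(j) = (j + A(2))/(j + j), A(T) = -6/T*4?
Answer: 14641/100 ≈ 146.41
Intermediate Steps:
A(T) = -24/T (A(T) = -6/T*4 = -24/T)
q(j) = (-12 + j)/(2*j) (q(j) = (j - 24/2)/(j + j) = (j - 24*½)/((2*j)) = (j - 12)*(1/(2*j)) = (-12 + j)*(1/(2*j)) = (-12 + j)/(2*j))
(-12 + q(10))² = (-12 + (½)*(-12 + 10)/10)² = (-12 + (½)*(⅒)*(-2))² = (-12 - ⅒)² = (-121/10)² = 14641/100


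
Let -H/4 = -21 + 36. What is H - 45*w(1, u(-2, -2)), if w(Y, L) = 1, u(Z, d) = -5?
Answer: -105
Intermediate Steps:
H = -60 (H = -4*(-21 + 36) = -4*15 = -60)
H - 45*w(1, u(-2, -2)) = -60 - 45*1 = -60 - 45 = -105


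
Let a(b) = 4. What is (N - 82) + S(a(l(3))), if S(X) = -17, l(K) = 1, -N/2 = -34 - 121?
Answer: 211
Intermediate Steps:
N = 310 (N = -2*(-34 - 121) = -2*(-155) = 310)
(N - 82) + S(a(l(3))) = (310 - 82) - 17 = 228 - 17 = 211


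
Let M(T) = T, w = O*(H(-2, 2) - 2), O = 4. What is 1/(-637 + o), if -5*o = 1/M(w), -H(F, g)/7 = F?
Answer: -240/152881 ≈ -0.0015698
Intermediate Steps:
H(F, g) = -7*F
w = 48 (w = 4*(-7*(-2) - 2) = 4*(14 - 2) = 4*12 = 48)
o = -1/240 (o = -⅕/48 = -⅕*1/48 = -1/240 ≈ -0.0041667)
1/(-637 + o) = 1/(-637 - 1/240) = 1/(-152881/240) = -240/152881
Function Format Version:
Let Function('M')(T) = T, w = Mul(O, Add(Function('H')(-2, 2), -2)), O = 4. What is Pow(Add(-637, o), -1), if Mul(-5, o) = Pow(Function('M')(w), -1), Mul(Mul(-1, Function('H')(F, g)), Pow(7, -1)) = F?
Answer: Rational(-240, 152881) ≈ -0.0015698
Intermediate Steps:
Function('H')(F, g) = Mul(-7, F)
w = 48 (w = Mul(4, Add(Mul(-7, -2), -2)) = Mul(4, Add(14, -2)) = Mul(4, 12) = 48)
o = Rational(-1, 240) (o = Mul(Rational(-1, 5), Pow(48, -1)) = Mul(Rational(-1, 5), Rational(1, 48)) = Rational(-1, 240) ≈ -0.0041667)
Pow(Add(-637, o), -1) = Pow(Add(-637, Rational(-1, 240)), -1) = Pow(Rational(-152881, 240), -1) = Rational(-240, 152881)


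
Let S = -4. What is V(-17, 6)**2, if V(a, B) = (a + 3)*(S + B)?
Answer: 784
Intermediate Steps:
V(a, B) = (-4 + B)*(3 + a) (V(a, B) = (a + 3)*(-4 + B) = (3 + a)*(-4 + B) = (-4 + B)*(3 + a))
V(-17, 6)**2 = (-12 - 4*(-17) + 3*6 + 6*(-17))**2 = (-12 + 68 + 18 - 102)**2 = (-28)**2 = 784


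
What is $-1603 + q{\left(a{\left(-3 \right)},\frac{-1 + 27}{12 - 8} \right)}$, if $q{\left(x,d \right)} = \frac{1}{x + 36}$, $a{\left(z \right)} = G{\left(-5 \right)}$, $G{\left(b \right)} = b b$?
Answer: $- \frac{97782}{61} \approx -1603.0$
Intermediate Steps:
$G{\left(b \right)} = b^{2}$
$a{\left(z \right)} = 25$ ($a{\left(z \right)} = \left(-5\right)^{2} = 25$)
$q{\left(x,d \right)} = \frac{1}{36 + x}$
$-1603 + q{\left(a{\left(-3 \right)},\frac{-1 + 27}{12 - 8} \right)} = -1603 + \frac{1}{36 + 25} = -1603 + \frac{1}{61} = - \frac{97782}{61}$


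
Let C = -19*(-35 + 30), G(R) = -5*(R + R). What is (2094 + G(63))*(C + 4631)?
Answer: 6918864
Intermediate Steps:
G(R) = -10*R
C = 95 (C = -19*(-5) = 95)
(2094 + G(63))*(C + 4631) = (2094 - 10*63)*(95 + 4631) = (2094 - 630)*4726 = 1464*4726 = 6918864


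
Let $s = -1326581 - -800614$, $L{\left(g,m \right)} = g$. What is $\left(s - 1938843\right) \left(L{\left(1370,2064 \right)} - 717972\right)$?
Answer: $1766287775620$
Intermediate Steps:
$s = -525967$ ($s = -1326581 + 800614 = -525967$)
$\left(s - 1938843\right) \left(L{\left(1370,2064 \right)} - 717972\right) = \left(-525967 - 1938843\right) \left(1370 - 717972\right) = \left(-2464810\right) \left(-716602\right) = 1766287775620$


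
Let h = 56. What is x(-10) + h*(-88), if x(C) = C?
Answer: -4938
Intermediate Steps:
x(-10) + h*(-88) = -10 + 56*(-88) = -10 - 4928 = -4938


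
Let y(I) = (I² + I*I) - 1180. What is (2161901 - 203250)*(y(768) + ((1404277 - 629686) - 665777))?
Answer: 2521336176582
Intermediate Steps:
y(I) = -1180 + 2*I² (y(I) = (I² + I²) - 1180 = 2*I² - 1180 = -1180 + 2*I²)
(2161901 - 203250)*(y(768) + ((1404277 - 629686) - 665777)) = (2161901 - 203250)*((-1180 + 2*768²) + ((1404277 - 629686) - 665777)) = 1958651*((-1180 + 2*589824) + (774591 - 665777)) = 1958651*((-1180 + 1179648) + 108814) = 1958651*(1178468 + 108814) = 1958651*1287282 = 2521336176582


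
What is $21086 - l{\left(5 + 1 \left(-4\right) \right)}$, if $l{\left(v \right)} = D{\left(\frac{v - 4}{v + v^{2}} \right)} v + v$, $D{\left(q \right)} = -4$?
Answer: $21089$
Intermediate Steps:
$l{\left(v \right)} = - 3 v$ ($l{\left(v \right)} = - 4 v + v = - 3 v$)
$21086 - l{\left(5 + 1 \left(-4\right) \right)} = 21086 - - 3 \left(5 + 1 \left(-4\right)\right) = 21086 - - 3 \left(5 - 4\right) = 21086 - \left(-3\right) 1 = 21086 - -3 = 21086 + 3 = 21089$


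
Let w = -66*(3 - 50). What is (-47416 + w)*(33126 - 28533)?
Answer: -203534202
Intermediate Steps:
w = 3102 (w = -66*(-47) = 3102)
(-47416 + w)*(33126 - 28533) = (-47416 + 3102)*(33126 - 28533) = -44314*4593 = -203534202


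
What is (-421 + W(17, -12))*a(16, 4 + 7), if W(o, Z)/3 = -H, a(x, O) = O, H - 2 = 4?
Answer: -4829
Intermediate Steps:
H = 6 (H = 2 + 4 = 6)
W(o, Z) = -18 (W(o, Z) = 3*(-1*6) = 3*(-6) = -18)
(-421 + W(17, -12))*a(16, 4 + 7) = (-421 - 18)*(4 + 7) = -439*11 = -4829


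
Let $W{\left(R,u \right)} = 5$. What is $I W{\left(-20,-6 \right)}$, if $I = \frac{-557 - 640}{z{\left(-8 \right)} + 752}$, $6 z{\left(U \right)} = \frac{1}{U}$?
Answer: $- \frac{57456}{7219} \approx -7.959$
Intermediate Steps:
$z{\left(U \right)} = \frac{1}{6 U}$
$I = - \frac{57456}{36095}$ ($I = \frac{-557 - 640}{\frac{1}{6 \left(-8\right)} + 752} = - \frac{1197}{\frac{1}{6} \left(- \frac{1}{8}\right) + 752} = - \frac{1197}{- \frac{1}{48} + 752} = - \frac{1197}{\frac{36095}{48}} = \left(-1197\right) \frac{48}{36095} = - \frac{57456}{36095} \approx -1.5918$)
$I W{\left(-20,-6 \right)} = \left(- \frac{57456}{36095}\right) 5 = - \frac{57456}{7219}$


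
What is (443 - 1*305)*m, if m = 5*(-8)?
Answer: -5520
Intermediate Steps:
m = -40
(443 - 1*305)*m = (443 - 1*305)*(-40) = (443 - 305)*(-40) = 138*(-40) = -5520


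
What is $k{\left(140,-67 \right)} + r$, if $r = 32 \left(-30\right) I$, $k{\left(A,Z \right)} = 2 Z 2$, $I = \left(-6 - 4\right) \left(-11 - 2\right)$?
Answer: $-125068$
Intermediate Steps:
$I = 130$ ($I = \left(-10\right) \left(-13\right) = 130$)
$k{\left(A,Z \right)} = 4 Z$
$r = -124800$ ($r = 32 \left(-30\right) 130 = \left(-960\right) 130 = -124800$)
$k{\left(140,-67 \right)} + r = 4 \left(-67\right) - 124800 = -268 - 124800 = -125068$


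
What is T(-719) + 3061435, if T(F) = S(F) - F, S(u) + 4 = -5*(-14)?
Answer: 3062220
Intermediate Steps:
S(u) = 66 (S(u) = -4 - 5*(-14) = -4 + 70 = 66)
T(F) = 66 - F
T(-719) + 3061435 = (66 - 1*(-719)) + 3061435 = (66 + 719) + 3061435 = 785 + 3061435 = 3062220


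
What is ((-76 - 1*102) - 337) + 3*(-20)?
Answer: -575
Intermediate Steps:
((-76 - 1*102) - 337) + 3*(-20) = ((-76 - 102) - 337) - 60 = (-178 - 337) - 60 = -515 - 60 = -575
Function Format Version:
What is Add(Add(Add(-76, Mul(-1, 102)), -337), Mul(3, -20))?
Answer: -575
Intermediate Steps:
Add(Add(Add(-76, Mul(-1, 102)), -337), Mul(3, -20)) = Add(Add(Add(-76, -102), -337), -60) = Add(Add(-178, -337), -60) = Add(-515, -60) = -575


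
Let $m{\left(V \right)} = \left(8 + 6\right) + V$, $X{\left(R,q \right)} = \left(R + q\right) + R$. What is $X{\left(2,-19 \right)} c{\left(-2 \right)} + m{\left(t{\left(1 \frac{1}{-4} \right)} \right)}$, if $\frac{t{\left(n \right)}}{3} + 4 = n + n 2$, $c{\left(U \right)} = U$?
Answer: $\frac{119}{4} \approx 29.75$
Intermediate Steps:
$X{\left(R,q \right)} = q + 2 R$
$t{\left(n \right)} = -12 + 9 n$ ($t{\left(n \right)} = -12 + 3 \left(n + n 2\right) = -12 + 3 \left(n + 2 n\right) = -12 + 3 \cdot 3 n = -12 + 9 n$)
$m{\left(V \right)} = 14 + V$
$X{\left(2,-19 \right)} c{\left(-2 \right)} + m{\left(t{\left(1 \frac{1}{-4} \right)} \right)} = \left(-19 + 2 \cdot 2\right) \left(-2\right) + \left(14 - \left(12 - 9 \cdot 1 \frac{1}{-4}\right)\right) = \left(-19 + 4\right) \left(-2\right) + \left(14 - \left(12 - 9 \cdot 1 \left(- \frac{1}{4}\right)\right)\right) = \left(-15\right) \left(-2\right) + \left(14 + \left(-12 + 9 \left(- \frac{1}{4}\right)\right)\right) = 30 + \left(14 - \frac{57}{4}\right) = 30 - \frac{1}{4} = \frac{119}{4}$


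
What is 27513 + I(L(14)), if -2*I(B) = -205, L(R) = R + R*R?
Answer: 55231/2 ≈ 27616.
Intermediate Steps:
L(R) = R + R**2
I(B) = 205/2 (I(B) = -1/2*(-205) = 205/2)
27513 + I(L(14)) = 27513 + 205/2 = 55231/2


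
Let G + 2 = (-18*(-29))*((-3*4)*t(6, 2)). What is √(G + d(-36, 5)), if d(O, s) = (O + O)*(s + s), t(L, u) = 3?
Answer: I*√19514 ≈ 139.69*I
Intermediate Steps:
d(O, s) = 4*O*s (d(O, s) = (2*O)*(2*s) = 4*O*s)
G = -18794 (G = -2 + (-18*(-29))*(-3*4*3) = -2 + 522*(-12*3) = -2 + 522*(-36) = -2 - 18792 = -18794)
√(G + d(-36, 5)) = √(-18794 + 4*(-36)*5) = √(-18794 - 720) = √(-19514) = I*√19514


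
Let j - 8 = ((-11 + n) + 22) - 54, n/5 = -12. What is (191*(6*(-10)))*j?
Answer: 1088700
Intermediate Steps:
n = -60 (n = 5*(-12) = -60)
j = -95 (j = 8 + (((-11 - 60) + 22) - 54) = 8 + ((-71 + 22) - 54) = 8 + (-49 - 54) = 8 - 103 = -95)
(191*(6*(-10)))*j = (191*(6*(-10)))*(-95) = (191*(-60))*(-95) = -11460*(-95) = 1088700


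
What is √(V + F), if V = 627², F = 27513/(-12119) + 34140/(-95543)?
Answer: √527064174520826343256758/1157885617 ≈ 627.00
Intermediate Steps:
F = -3042417219/1157885617 (F = 27513*(-1/12119) + 34140*(-1/95543) = -27513/12119 - 34140/95543 = -3042417219/1157885617 ≈ -2.6276)
V = 393129
√(V + F) = √(393129 - 3042417219/1157885617) = √(455195372308374/1157885617) = √527064174520826343256758/1157885617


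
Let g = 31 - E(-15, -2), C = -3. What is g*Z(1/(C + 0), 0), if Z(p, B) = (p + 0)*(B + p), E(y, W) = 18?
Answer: 13/9 ≈ 1.4444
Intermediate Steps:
Z(p, B) = p*(B + p)
g = 13 (g = 31 - 1*18 = 31 - 18 = 13)
g*Z(1/(C + 0), 0) = 13*((0 + 1/(-3 + 0))/(-3 + 0)) = 13*((0 + 1/(-3))/(-3)) = 13*(-(0 - ⅓)/3) = 13*(-⅓*(-⅓)) = 13*(⅑) = 13/9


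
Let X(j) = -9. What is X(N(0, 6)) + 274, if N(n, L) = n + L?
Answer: 265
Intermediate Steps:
N(n, L) = L + n
X(N(0, 6)) + 274 = -9 + 274 = 265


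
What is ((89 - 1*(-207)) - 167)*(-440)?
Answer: -56760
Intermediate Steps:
((89 - 1*(-207)) - 167)*(-440) = ((89 + 207) - 167)*(-440) = (296 - 167)*(-440) = 129*(-440) = -56760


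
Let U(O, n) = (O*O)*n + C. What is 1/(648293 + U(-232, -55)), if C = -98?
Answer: -1/2312125 ≈ -4.3250e-7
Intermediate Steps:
U(O, n) = -98 + n*O² (U(O, n) = (O*O)*n - 98 = O²*n - 98 = n*O² - 98 = -98 + n*O²)
1/(648293 + U(-232, -55)) = 1/(648293 + (-98 - 55*(-232)²)) = 1/(648293 + (-98 - 55*53824)) = 1/(648293 + (-98 - 2960320)) = 1/(648293 - 2960418) = 1/(-2312125) = -1/2312125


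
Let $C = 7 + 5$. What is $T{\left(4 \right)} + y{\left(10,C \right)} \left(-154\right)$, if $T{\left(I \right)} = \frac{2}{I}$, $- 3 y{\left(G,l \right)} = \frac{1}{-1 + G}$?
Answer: $\frac{335}{54} \approx 6.2037$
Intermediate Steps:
$C = 12$
$y{\left(G,l \right)} = - \frac{1}{3 \left(-1 + G\right)}$
$T{\left(4 \right)} + y{\left(10,C \right)} \left(-154\right) = \frac{2}{4} + - \frac{1}{-3 + 3 \cdot 10} \left(-154\right) = 2 \cdot \frac{1}{4} + - \frac{1}{-3 + 30} \left(-154\right) = \frac{1}{2} + - \frac{1}{27} \left(-154\right) = \frac{1}{2} + \left(-1\right) \frac{1}{27} \left(-154\right) = \frac{1}{2} - - \frac{154}{27} = \frac{1}{2} + \frac{154}{27} = \frac{335}{54}$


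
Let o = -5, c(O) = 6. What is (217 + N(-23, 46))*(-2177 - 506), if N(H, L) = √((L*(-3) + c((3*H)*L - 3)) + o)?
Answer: -582211 - 2683*I*√137 ≈ -5.8221e+5 - 31404.0*I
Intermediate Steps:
N(H, L) = √(1 - 3*L) (N(H, L) = √((L*(-3) + 6) - 5) = √((-3*L + 6) - 5) = √((6 - 3*L) - 5) = √(1 - 3*L))
(217 + N(-23, 46))*(-2177 - 506) = (217 + √(1 - 3*46))*(-2177 - 506) = (217 + √(1 - 138))*(-2683) = (217 + √(-137))*(-2683) = (217 + I*√137)*(-2683) = -582211 - 2683*I*√137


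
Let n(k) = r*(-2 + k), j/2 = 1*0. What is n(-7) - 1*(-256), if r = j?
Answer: 256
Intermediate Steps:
j = 0 (j = 2*(1*0) = 2*0 = 0)
r = 0
n(k) = 0 (n(k) = 0*(-2 + k) = 0)
n(-7) - 1*(-256) = 0 - 1*(-256) = 0 + 256 = 256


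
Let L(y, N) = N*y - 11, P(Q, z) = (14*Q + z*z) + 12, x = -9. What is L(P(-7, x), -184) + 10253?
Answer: 11162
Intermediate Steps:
P(Q, z) = 12 + z**2 + 14*Q (P(Q, z) = (14*Q + z**2) + 12 = (z**2 + 14*Q) + 12 = 12 + z**2 + 14*Q)
L(y, N) = -11 + N*y
L(P(-7, x), -184) + 10253 = (-11 - 184*(12 + (-9)**2 + 14*(-7))) + 10253 = (-11 - 184*(12 + 81 - 98)) + 10253 = (-11 - 184*(-5)) + 10253 = (-11 + 920) + 10253 = 909 + 10253 = 11162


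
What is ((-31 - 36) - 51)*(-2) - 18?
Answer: 218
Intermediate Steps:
((-31 - 36) - 51)*(-2) - 18 = (-67 - 51)*(-2) - 18 = -118*(-2) - 18 = 236 - 18 = 218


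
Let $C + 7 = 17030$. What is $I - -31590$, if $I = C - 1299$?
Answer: $47314$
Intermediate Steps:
$C = 17023$ ($C = -7 + 17030 = 17023$)
$I = 15724$ ($I = 17023 - 1299 = 15724$)
$I - -31590 = 15724 - -31590 = 15724 + 31590 = 47314$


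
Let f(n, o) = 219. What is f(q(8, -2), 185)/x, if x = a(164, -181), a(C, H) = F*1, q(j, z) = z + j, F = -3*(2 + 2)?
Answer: -73/4 ≈ -18.250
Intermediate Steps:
F = -12 (F = -3*4 = -12)
q(j, z) = j + z
a(C, H) = -12 (a(C, H) = -12*1 = -12)
x = -12
f(q(8, -2), 185)/x = 219/(-12) = 219*(-1/12) = -73/4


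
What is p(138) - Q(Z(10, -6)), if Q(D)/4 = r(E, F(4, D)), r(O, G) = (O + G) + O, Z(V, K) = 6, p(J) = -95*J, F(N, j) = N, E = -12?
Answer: -13030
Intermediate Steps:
r(O, G) = G + 2*O (r(O, G) = (G + O) + O = G + 2*O)
Q(D) = -80 (Q(D) = 4*(4 + 2*(-12)) = 4*(4 - 24) = 4*(-20) = -80)
p(138) - Q(Z(10, -6)) = -95*138 - 1*(-80) = -13110 + 80 = -13030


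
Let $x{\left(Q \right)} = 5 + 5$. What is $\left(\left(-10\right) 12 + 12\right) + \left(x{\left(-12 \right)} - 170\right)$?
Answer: $-268$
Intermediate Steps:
$x{\left(Q \right)} = 10$
$\left(\left(-10\right) 12 + 12\right) + \left(x{\left(-12 \right)} - 170\right) = \left(\left(-10\right) 12 + 12\right) + \left(10 - 170\right) = \left(-120 + 12\right) + \left(10 - 170\right) = -108 - 160 = -268$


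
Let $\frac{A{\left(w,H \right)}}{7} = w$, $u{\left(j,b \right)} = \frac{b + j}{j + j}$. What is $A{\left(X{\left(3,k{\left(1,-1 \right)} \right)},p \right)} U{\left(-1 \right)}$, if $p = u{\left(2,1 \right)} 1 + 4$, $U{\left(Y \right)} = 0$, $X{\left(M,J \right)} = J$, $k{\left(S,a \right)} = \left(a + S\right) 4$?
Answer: $0$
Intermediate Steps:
$u{\left(j,b \right)} = \frac{b + j}{2 j}$
$k{\left(S,a \right)} = 4 S + 4 a$ ($k{\left(S,a \right)} = \left(S + a\right) 4 = 4 S + 4 a$)
$p = \frac{19}{4}$ ($p = \frac{1 + 2}{2 \cdot 2} \cdot 1 + 4 = \frac{1}{2} \cdot \frac{1}{2} \cdot 3 \cdot 1 + 4 = \frac{3}{4} \cdot 1 + 4 = \frac{3}{4} + 4 = \frac{19}{4} \approx 4.75$)
$A{\left(w,H \right)} = 7 w$
$A{\left(X{\left(3,k{\left(1,-1 \right)} \right)},p \right)} U{\left(-1 \right)} = 7 \left(4 \cdot 1 + 4 \left(-1\right)\right) 0 = 7 \left(4 - 4\right) 0 = 7 \cdot 0 \cdot 0 = 0 \cdot 0 = 0$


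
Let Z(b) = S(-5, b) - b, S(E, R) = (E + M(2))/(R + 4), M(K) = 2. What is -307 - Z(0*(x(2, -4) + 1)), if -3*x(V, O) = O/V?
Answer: -1225/4 ≈ -306.25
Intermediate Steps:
x(V, O) = -O/(3*V)
S(E, R) = (2 + E)/(4 + R) (S(E, R) = (E + 2)/(R + 4) = (2 + E)/(4 + R))
Z(b) = -b - 3/(4 + b) (Z(b) = (2 - 5)/(4 + b) - b = -3/(4 + b) - b = -b - 3/(4 + b))
-307 - Z(0*(x(2, -4) + 1)) = -307 - (-3 - 0*(-⅓*(-4)/2 + 1)*(4 + 0*(-⅓*(-4)/2 + 1)))/(4 + 0*(-⅓*(-4)/2 + 1)) = -307 - (-3 - 0*(-⅓*(-4)*½ + 1)*(4 + 0*(-⅓*(-4)*½ + 1)))/(4 + 0*(-⅓*(-4)*½ + 1)) = -307 - (-3 - 0*(⅔ + 1)*(4 + 0*(⅔ + 1)))/(4 + 0*(⅔ + 1)) = -307 - (-3 - 0*(5/3)*(4 + 0*(5/3)))/(4 + 0*(5/3)) = -307 - (-3 - 1*0*(4 + 0))/(4 + 0) = -307 - (-3 - 1*0*4)/4 = -307 - (-3 + 0)/4 = -307 - (-3)/4 = -307 - 1*(-¾) = -307 + ¾ = -1225/4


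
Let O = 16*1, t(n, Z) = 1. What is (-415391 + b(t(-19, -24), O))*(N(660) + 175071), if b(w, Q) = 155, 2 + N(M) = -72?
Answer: -72665054292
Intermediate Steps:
N(M) = -74 (N(M) = -2 - 72 = -74)
O = 16
(-415391 + b(t(-19, -24), O))*(N(660) + 175071) = (-415391 + 155)*(-74 + 175071) = -415236*174997 = -72665054292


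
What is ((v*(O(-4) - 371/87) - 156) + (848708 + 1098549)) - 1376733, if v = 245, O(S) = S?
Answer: 49445861/87 ≈ 5.6834e+5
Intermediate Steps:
((v*(O(-4) - 371/87) - 156) + (848708 + 1098549)) - 1376733 = ((245*(-4 - 371/87) - 156) + (848708 + 1098549)) - 1376733 = ((245*(-4 - 371/87) - 156) + 1947257) - 1376733 = ((245*(-719/87) - 156) + 1947257) - 1376733 = ((-176155/87 - 156) + 1947257) - 1376733 = (-189727/87 + 1947257) - 1376733 = 169221632/87 - 1376733 = 49445861/87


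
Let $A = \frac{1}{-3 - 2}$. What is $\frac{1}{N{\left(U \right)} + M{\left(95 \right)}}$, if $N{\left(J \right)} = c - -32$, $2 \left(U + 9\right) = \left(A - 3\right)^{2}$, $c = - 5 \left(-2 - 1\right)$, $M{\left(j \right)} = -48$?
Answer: $-1$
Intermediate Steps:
$A = - \frac{1}{5}$ ($A = \frac{1}{-5} = - \frac{1}{5} \approx -0.2$)
$c = 15$ ($c = \left(-5\right) \left(-3\right) = 15$)
$U = - \frac{97}{25}$ ($U = -9 + \frac{\left(- \frac{1}{5} - 3\right)^{2}}{2} = -9 + \frac{\left(- \frac{16}{5}\right)^{2}}{2} = -9 + \frac{1}{2} \cdot \frac{256}{25} = -9 + \frac{128}{25} = - \frac{97}{25} \approx -3.88$)
$N{\left(J \right)} = 47$ ($N{\left(J \right)} = 15 - -32 = 15 + 32 = 47$)
$\frac{1}{N{\left(U \right)} + M{\left(95 \right)}} = \frac{1}{47 - 48} = \frac{1}{-1} = -1$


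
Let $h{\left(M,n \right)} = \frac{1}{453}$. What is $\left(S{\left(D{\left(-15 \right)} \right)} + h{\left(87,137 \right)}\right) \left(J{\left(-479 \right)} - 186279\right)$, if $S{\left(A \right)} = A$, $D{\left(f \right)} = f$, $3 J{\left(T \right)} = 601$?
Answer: $\frac{3792655384}{1359} \approx 2.7908 \cdot 10^{6}$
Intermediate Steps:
$J{\left(T \right)} = \frac{601}{3}$ ($J{\left(T \right)} = \frac{1}{3} \cdot 601 = \frac{601}{3}$)
$h{\left(M,n \right)} = \frac{1}{453}$
$\left(S{\left(D{\left(-15 \right)} \right)} + h{\left(87,137 \right)}\right) \left(J{\left(-479 \right)} - 186279\right) = \left(-15 + \frac{1}{453}\right) \left(\frac{601}{3} - 186279\right) = \left(- \frac{6794}{453}\right) \left(- \frac{558236}{3}\right) = \frac{3792655384}{1359}$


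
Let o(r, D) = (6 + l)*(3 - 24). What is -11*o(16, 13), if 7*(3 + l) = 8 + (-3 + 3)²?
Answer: 957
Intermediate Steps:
l = -13/7 (l = -3 + (8 + (-3 + 3)²)/7 = -3 + (8 + 0²)/7 = -3 + (8 + 0)/7 = -3 + (⅐)*8 = -3 + 8/7 = -13/7 ≈ -1.8571)
o(r, D) = -87 (o(r, D) = (6 - 13/7)*(3 - 24) = (29/7)*(-21) = -87)
-11*o(16, 13) = -11*(-87) = 957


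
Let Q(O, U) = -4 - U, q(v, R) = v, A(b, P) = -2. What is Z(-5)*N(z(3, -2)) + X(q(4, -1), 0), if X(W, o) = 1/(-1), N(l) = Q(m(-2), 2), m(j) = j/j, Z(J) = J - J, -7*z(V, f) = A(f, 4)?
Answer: -1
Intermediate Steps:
z(V, f) = 2/7 (z(V, f) = -1/7*(-2) = 2/7)
Z(J) = 0
m(j) = 1
N(l) = -6 (N(l) = -4 - 1*2 = -4 - 2 = -6)
X(W, o) = -1
Z(-5)*N(z(3, -2)) + X(q(4, -1), 0) = 0*(-6) - 1 = 0 - 1 = -1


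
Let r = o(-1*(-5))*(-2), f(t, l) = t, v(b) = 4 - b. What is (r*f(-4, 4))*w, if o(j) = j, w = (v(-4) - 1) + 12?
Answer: 760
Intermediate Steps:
w = 19 (w = ((4 - 1*(-4)) - 1) + 12 = ((4 + 4) - 1) + 12 = (8 - 1) + 12 = 7 + 12 = 19)
r = -10 (r = -1*(-5)*(-2) = 5*(-2) = -10)
(r*f(-4, 4))*w = -10*(-4)*19 = 40*19 = 760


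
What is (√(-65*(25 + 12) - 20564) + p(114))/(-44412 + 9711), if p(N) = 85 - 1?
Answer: -28/11567 - I*√22969/34701 ≈ -0.0024207 - 0.0043675*I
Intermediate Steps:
p(N) = 84
(√(-65*(25 + 12) - 20564) + p(114))/(-44412 + 9711) = (√(-65*(25 + 12) - 20564) + 84)/(-44412 + 9711) = (√(-65*37 - 20564) + 84)/(-34701) = (√(-2405 - 20564) + 84)*(-1/34701) = (√(-22969) + 84)*(-1/34701) = (I*√22969 + 84)*(-1/34701) = (84 + I*√22969)*(-1/34701) = -28/11567 - I*√22969/34701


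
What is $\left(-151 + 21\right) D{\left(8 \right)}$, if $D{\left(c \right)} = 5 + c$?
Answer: $-1690$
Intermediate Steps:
$\left(-151 + 21\right) D{\left(8 \right)} = \left(-151 + 21\right) \left(5 + 8\right) = \left(-130\right) 13 = -1690$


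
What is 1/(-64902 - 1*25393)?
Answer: -1/90295 ≈ -1.1075e-5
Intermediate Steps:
1/(-64902 - 1*25393) = 1/(-64902 - 25393) = 1/(-90295) = -1/90295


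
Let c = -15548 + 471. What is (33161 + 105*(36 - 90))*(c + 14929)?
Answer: -4068668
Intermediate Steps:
c = -15077
(33161 + 105*(36 - 90))*(c + 14929) = (33161 + 105*(36 - 90))*(-15077 + 14929) = (33161 + 105*(-54))*(-148) = (33161 - 5670)*(-148) = 27491*(-148) = -4068668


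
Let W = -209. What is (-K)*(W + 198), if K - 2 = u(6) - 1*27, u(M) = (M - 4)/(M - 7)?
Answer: -297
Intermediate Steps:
u(M) = (-4 + M)/(-7 + M)
K = -27 (K = 2 + ((-4 + 6)/(-7 + 6) - 1*27) = 2 + (2/(-1) - 27) = 2 + (-1*2 - 27) = 2 + (-2 - 27) = 2 - 29 = -27)
(-K)*(W + 198) = (-1*(-27))*(-209 + 198) = 27*(-11) = -297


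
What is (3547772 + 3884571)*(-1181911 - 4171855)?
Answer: -39791025253738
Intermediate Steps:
(3547772 + 3884571)*(-1181911 - 4171855) = 7432343*(-5353766) = -39791025253738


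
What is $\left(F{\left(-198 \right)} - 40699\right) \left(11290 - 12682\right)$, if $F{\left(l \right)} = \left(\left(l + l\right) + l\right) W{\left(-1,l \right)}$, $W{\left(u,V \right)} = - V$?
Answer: $220368912$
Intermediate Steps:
$F{\left(l \right)} = - 3 l^{2}$ ($F{\left(l \right)} = \left(\left(l + l\right) + l\right) \left(- l\right) = \left(2 l + l\right) \left(- l\right) = 3 l \left(- l\right) = - 3 l^{2}$)
$\left(F{\left(-198 \right)} - 40699\right) \left(11290 - 12682\right) = \left(- 3 \left(-198\right)^{2} - 40699\right) \left(11290 - 12682\right) = \left(\left(-3\right) 39204 - 40699\right) \left(-1392\right) = \left(-117612 - 40699\right) \left(-1392\right) = \left(-158311\right) \left(-1392\right) = 220368912$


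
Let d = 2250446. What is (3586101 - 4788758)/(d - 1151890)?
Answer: -1202657/1098556 ≈ -1.0948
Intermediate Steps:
(3586101 - 4788758)/(d - 1151890) = (3586101 - 4788758)/(2250446 - 1151890) = -1202657/1098556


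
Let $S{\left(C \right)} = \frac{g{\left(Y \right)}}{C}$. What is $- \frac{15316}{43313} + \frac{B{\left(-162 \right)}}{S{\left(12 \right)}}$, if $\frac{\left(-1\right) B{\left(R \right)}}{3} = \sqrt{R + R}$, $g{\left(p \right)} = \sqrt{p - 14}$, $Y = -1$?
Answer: $- \frac{15316}{43313} - \frac{216 \sqrt{15}}{5} \approx -167.67$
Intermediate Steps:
$g{\left(p \right)} = \sqrt{-14 + p}$
$S{\left(C \right)} = \frac{i \sqrt{15}}{C}$ ($S{\left(C \right)} = \frac{\sqrt{-14 - 1}}{C} = \frac{\sqrt{-15}}{C} = \frac{i \sqrt{15}}{C}$)
$B{\left(R \right)} = - 3 \sqrt{2} \sqrt{R}$ ($B{\left(R \right)} = - 3 \sqrt{R + R} = - 3 \sqrt{2 R} = - 3 \sqrt{2} \sqrt{R}$)
$- \frac{15316}{43313} + \frac{B{\left(-162 \right)}}{S{\left(12 \right)}} = - \frac{15316}{43313} + \frac{\left(-3\right) \sqrt{2} \sqrt{-162}}{i \sqrt{15} \cdot \frac{1}{12}} = \left(-15316\right) \frac{1}{43313} + \frac{\left(-3\right) \sqrt{2} \cdot 9 i \sqrt{2}}{i \sqrt{15} \cdot \frac{1}{12}} = - \frac{15316}{43313} + \frac{\left(-54\right) i}{\frac{1}{12} i \sqrt{15}} = - \frac{15316}{43313} + - 54 i \left(- \frac{4 i \sqrt{15}}{5}\right) = - \frac{15316}{43313} - \frac{216 \sqrt{15}}{5}$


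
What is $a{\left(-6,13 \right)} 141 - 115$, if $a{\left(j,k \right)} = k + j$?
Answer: $872$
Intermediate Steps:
$a{\left(j,k \right)} = j + k$
$a{\left(-6,13 \right)} 141 - 115 = \left(-6 + 13\right) 141 - 115 = 7 \cdot 141 - 115 = 987 - 115 = 872$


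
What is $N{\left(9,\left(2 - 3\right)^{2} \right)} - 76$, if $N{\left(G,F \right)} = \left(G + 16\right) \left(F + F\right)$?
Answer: $-26$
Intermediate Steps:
$N{\left(G,F \right)} = 2 F \left(16 + G\right)$ ($N{\left(G,F \right)} = \left(16 + G\right) 2 F = 2 F \left(16 + G\right)$)
$N{\left(9,\left(2 - 3\right)^{2} \right)} - 76 = 2 \left(2 - 3\right)^{2} \left(16 + 9\right) - 76 = 2 \left(-1\right)^{2} \cdot 25 - 76 = 2 \cdot 1 \cdot 25 - 76 = 50 - 76 = -26$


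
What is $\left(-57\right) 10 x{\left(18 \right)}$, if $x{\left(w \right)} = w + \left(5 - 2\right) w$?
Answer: $-41040$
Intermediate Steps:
$x{\left(w \right)} = 4 w$ ($x{\left(w \right)} = w + 3 w = 4 w$)
$\left(-57\right) 10 x{\left(18 \right)} = \left(-57\right) 10 \cdot 4 \cdot 18 = \left(-570\right) 72 = -41040$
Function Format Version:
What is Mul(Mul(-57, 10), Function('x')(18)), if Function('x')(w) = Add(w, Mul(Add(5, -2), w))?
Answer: -41040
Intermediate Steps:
Function('x')(w) = Mul(4, w) (Function('x')(w) = Add(w, Mul(3, w)) = Mul(4, w))
Mul(Mul(-57, 10), Function('x')(18)) = Mul(Mul(-57, 10), Mul(4, 18)) = Mul(-570, 72) = -41040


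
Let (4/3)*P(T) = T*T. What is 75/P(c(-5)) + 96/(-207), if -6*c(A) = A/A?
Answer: 248368/69 ≈ 3599.5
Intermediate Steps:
c(A) = -⅙ (c(A) = -A/(6*A) = -⅙*1 = -⅙)
P(T) = 3*T²/4 (P(T) = 3*(T*T)/4 = 3*T²/4)
75/P(c(-5)) + 96/(-207) = 75/((3*(-⅙)²/4)) + 96/(-207) = 75/(((¾)*(1/36))) + 96*(-1/207) = 75/(1/48) - 32/69 = 75*48 - 32/69 = 3600 - 32/69 = 248368/69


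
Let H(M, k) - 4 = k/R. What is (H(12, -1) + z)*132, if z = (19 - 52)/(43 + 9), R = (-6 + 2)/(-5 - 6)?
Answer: 1056/13 ≈ 81.231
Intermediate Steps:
R = 4/11 (R = -4/(-11) = -4*(-1/11) = 4/11 ≈ 0.36364)
z = -33/52 ≈ -0.63461
H(M, k) = 4 + 11*k/4 (H(M, k) = 4 + k/(4/11) = 4 + k*(11/4) = 4 + 11*k/4)
(H(12, -1) + z)*132 = ((4 + (11/4)*(-1)) - 33/52)*132 = ((4 - 11/4) - 33/52)*132 = (5/4 - 33/52)*132 = (8/13)*132 = 1056/13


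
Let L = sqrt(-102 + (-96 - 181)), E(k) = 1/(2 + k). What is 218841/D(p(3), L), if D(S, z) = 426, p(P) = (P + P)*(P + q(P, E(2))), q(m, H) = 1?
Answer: 72947/142 ≈ 513.71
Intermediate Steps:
L = I*sqrt(379) (L = sqrt(-102 - 277) = sqrt(-379) = I*sqrt(379) ≈ 19.468*I)
p(P) = 2*P*(1 + P) (p(P) = (P + P)*(P + 1) = (2*P)*(1 + P) = 2*P*(1 + P))
218841/D(p(3), L) = 218841/426 = 218841*(1/426) = 72947/142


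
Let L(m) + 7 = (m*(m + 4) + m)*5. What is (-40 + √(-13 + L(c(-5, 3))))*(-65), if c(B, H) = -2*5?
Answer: 2600 - 65*√230 ≈ 1614.2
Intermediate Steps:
c(B, H) = -10
L(m) = -7 + 5*m + 5*m*(4 + m) (L(m) = -7 + (m*(m + 4) + m)*5 = -7 + (m*(4 + m) + m)*5 = -7 + (m + m*(4 + m))*5 = -7 + (5*m + 5*m*(4 + m)) = -7 + 5*m + 5*m*(4 + m))
(-40 + √(-13 + L(c(-5, 3))))*(-65) = (-40 + √(-13 + (-7 + 5*(-10)² + 25*(-10))))*(-65) = (-40 + √(-13 + (-7 + 5*100 - 250)))*(-65) = (-40 + √(-13 + (-7 + 500 - 250)))*(-65) = (-40 + √(-13 + 243))*(-65) = (-40 + √230)*(-65) = 2600 - 65*√230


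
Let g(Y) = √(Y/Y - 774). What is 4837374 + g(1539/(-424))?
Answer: 4837374 + I*√773 ≈ 4.8374e+6 + 27.803*I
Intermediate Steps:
g(Y) = I*√773 (g(Y) = √(1 - 774) = √(-773) = I*√773)
4837374 + g(1539/(-424)) = 4837374 + I*√773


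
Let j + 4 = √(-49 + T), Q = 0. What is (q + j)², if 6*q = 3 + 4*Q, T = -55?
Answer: (7 - 4*I*√26)²/4 ≈ -91.75 - 71.386*I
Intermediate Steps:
q = ½ (q = (3 + 4*0)/6 = (3 + 0)/6 = (⅙)*3 = ½ ≈ 0.50000)
j = -4 + 2*I*√26 (j = -4 + √(-49 - 55) = -4 + √(-104) = -4 + 2*I*√26 ≈ -4.0 + 10.198*I)
(q + j)² = (½ + (-4 + 2*I*√26))² = (-7/2 + 2*I*√26)²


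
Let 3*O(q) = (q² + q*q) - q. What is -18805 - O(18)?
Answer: -19015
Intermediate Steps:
O(q) = -q/3 + 2*q²/3 (O(q) = ((q² + q*q) - q)/3 = ((q² + q²) - q)/3 = (2*q² - q)/3 = (-q + 2*q²)/3 = -q/3 + 2*q²/3)
-18805 - O(18) = -18805 - 18*(-1 + 2*18)/3 = -18805 - 18*(-1 + 36)/3 = -18805 - 18*35/3 = -18805 - 1*210 = -18805 - 210 = -19015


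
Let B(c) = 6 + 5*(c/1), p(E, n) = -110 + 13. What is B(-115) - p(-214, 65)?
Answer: -472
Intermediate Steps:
p(E, n) = -97
B(c) = 6 + 5*c (B(c) = 6 + 5*(c*1) = 6 + 5*c)
B(-115) - p(-214, 65) = (6 + 5*(-115)) - 1*(-97) = (6 - 575) + 97 = -569 + 97 = -472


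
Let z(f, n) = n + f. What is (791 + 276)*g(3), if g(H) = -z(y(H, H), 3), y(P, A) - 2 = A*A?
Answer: -14938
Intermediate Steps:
y(P, A) = 2 + A² (y(P, A) = 2 + A*A = 2 + A²)
z(f, n) = f + n
g(H) = -5 - H² (g(H) = -((2 + H²) + 3) = -(5 + H²) = -5 - H²)
(791 + 276)*g(3) = (791 + 276)*(-5 - 1*3²) = 1067*(-5 - 1*9) = 1067*(-5 - 9) = 1067*(-14) = -14938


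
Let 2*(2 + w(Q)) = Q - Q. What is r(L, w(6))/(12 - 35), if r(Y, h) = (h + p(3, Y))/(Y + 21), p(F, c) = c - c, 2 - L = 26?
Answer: -2/69 ≈ -0.028986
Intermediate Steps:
L = -24 (L = 2 - 1*26 = 2 - 26 = -24)
p(F, c) = 0
w(Q) = -2 (w(Q) = -2 + (Q - Q)/2 = -2 + (1/2)*0 = -2 + 0 = -2)
r(Y, h) = h/(21 + Y) (r(Y, h) = (h + 0)/(Y + 21) = h/(21 + Y))
r(L, w(6))/(12 - 35) = (-2/(21 - 24))/(12 - 35) = (-2/(-3))/(-23) = -(-2)*(-1)/(23*3) = -1/23*2/3 = -2/69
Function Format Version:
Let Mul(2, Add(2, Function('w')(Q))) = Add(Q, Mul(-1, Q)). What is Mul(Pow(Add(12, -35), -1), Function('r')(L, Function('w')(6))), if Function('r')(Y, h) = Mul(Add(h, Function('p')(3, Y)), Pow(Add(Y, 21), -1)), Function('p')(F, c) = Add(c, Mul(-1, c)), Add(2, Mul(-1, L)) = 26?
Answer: Rational(-2, 69) ≈ -0.028986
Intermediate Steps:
L = -24 (L = Add(2, Mul(-1, 26)) = Add(2, -26) = -24)
Function('p')(F, c) = 0
Function('w')(Q) = -2 (Function('w')(Q) = Add(-2, Mul(Rational(1, 2), Add(Q, Mul(-1, Q)))) = Add(-2, Mul(Rational(1, 2), 0)) = Add(-2, 0) = -2)
Function('r')(Y, h) = Mul(h, Pow(Add(21, Y), -1)) (Function('r')(Y, h) = Mul(Add(h, 0), Pow(Add(Y, 21), -1)) = Mul(h, Pow(Add(21, Y), -1)))
Mul(Pow(Add(12, -35), -1), Function('r')(L, Function('w')(6))) = Mul(Pow(Add(12, -35), -1), Mul(-2, Pow(Add(21, -24), -1))) = Mul(Pow(-23, -1), Mul(-2, Pow(-3, -1))) = Mul(Rational(-1, 23), Mul(-2, Rational(-1, 3))) = Mul(Rational(-1, 23), Rational(2, 3)) = Rational(-2, 69)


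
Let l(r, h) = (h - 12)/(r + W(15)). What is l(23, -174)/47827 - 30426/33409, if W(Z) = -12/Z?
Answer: -53852175964/59120532991 ≈ -0.91089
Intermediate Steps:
l(r, h) = (-12 + h)/(-⅘ + r) (l(r, h) = (h - 12)/(r - 12/15) = (-12 + h)/(r - 12*1/15) = (-12 + h)/(r - ⅘) = (-12 + h)/(-⅘ + r))
l(23, -174)/47827 - 30426/33409 = (5*(-12 - 174)/(-4 + 5*23))/47827 - 30426/33409 = (5*(-186)/(-4 + 115))*(1/47827) - 30426*1/33409 = (5*(-186)/111)*(1/47827) - 30426/33409 = (5*(1/111)*(-186))*(1/47827) - 30426/33409 = -310/37*1/47827 - 30426/33409 = -310/1769599 - 30426/33409 = -53852175964/59120532991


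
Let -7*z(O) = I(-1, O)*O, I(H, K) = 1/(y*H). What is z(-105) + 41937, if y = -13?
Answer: 545196/13 ≈ 41938.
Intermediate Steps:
I(H, K) = -1/(13*H) (I(H, K) = 1/(-13*H) = 1*(-1/(13*H)) = -1/(13*H))
z(O) = -O/91 (z(O) = -(-1/13/(-1))*O/7 = -(-1/13*(-1))*O/7 = -O/91)
z(-105) + 41937 = -1/91*(-105) + 41937 = 15/13 + 41937 = 545196/13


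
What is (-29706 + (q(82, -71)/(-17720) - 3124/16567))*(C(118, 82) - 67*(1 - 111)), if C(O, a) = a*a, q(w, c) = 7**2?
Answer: -61455228139744641/146783620 ≈ -4.1868e+8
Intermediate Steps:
q(w, c) = 49
C(O, a) = a**2
(-29706 + (q(82, -71)/(-17720) - 3124/16567))*(C(118, 82) - 67*(1 - 111)) = (-29706 + (49/(-17720) - 3124/16567))*(82**2 - 67*(1 - 111)) = (-29706 + (49*(-1/17720) - 3124*1/16567))*(6724 - 67*(-110)) = (-29706 + (-49/17720 - 3124/16567))*(6724 + 7370) = (-29706 - 56169063/293567240)*14094 = -8720764600503/293567240*14094 = -61455228139744641/146783620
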